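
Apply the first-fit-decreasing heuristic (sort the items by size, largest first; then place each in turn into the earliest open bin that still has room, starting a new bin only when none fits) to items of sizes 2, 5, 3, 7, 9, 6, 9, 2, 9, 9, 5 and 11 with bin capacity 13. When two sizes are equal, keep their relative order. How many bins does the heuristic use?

7

Sorted descending: 11, 9, 9, 9, 9, 7, 6, 5, 5, 3, 2, 2.
  11 → bin 1 (new)  [load 11/13]
  9 → bin 2 (new)  [load 9/13]
  9 → bin 3 (new)  [load 9/13]
  9 → bin 4 (new)  [load 9/13]
  9 → bin 5 (new)  [load 9/13]
  7 → bin 6 (new)  [load 7/13]
  6 → bin 6  [load 13/13]
  5 → bin 7 (new)  [load 5/13]
  5 → bin 7  [load 10/13]
  3 → bin 2  [load 12/13]
  2 → bin 1  [load 13/13]
  2 → bin 3  [load 11/13]
7 bins opened.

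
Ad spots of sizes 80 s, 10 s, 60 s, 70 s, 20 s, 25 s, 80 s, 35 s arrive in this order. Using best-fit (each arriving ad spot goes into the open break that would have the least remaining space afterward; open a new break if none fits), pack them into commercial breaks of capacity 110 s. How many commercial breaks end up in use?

  80 → break 1 (new)  [load 80/110]
  10 → break 1  [load 90/110]
  60 → break 2 (new)  [load 60/110]
  70 → break 3 (new)  [load 70/110]
  20 → break 1  [load 110/110]
  25 → break 3  [load 95/110]
  80 → break 4 (new)  [load 80/110]
  35 → break 2  [load 95/110]
4 commercial breaks opened.

4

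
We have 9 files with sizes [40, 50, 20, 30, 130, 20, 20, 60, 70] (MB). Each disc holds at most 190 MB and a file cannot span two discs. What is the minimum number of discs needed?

Total = 130 + 70 + 60 + 50 + 40 + 30 + 20 + 20 + 20 = 440 MB.
Lower bound: ⌈440/190⌉ = 3 discs.
A packing using 3 discs:
  disc 1: 130 + 60 = 190
  disc 2: 70 + 50 + 40 + 30 = 190
  disc 3: 20 + 20 + 20 = 60
This matches the lower bound, so 3 is optimal.

3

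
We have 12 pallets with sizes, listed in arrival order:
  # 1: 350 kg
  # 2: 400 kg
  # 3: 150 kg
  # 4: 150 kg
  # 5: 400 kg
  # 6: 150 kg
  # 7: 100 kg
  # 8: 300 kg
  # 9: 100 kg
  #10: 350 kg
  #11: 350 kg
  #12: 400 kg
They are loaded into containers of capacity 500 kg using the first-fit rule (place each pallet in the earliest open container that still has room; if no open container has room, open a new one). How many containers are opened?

  350 → container 1 (new)  [load 350/500]
  400 → container 2 (new)  [load 400/500]
  150 → container 1  [load 500/500]
  150 → container 3 (new)  [load 150/500]
  400 → container 4 (new)  [load 400/500]
  150 → container 3  [load 300/500]
  100 → container 2  [load 500/500]
  300 → container 5 (new)  [load 300/500]
  100 → container 3  [load 400/500]
  350 → container 6 (new)  [load 350/500]
  350 → container 7 (new)  [load 350/500]
  400 → container 8 (new)  [load 400/500]
8 containers opened.

8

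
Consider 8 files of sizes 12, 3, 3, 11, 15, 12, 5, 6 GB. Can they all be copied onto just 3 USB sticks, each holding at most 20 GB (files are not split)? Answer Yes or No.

No

Total = 67 GB; ⌈67/20⌉ = 4.
At least 4 USB sticks are required, but only 3 are allowed.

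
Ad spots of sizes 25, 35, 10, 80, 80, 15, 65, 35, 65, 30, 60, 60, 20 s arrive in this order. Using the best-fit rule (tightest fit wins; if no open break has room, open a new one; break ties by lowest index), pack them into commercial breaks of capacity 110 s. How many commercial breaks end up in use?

  25 → break 1 (new)  [load 25/110]
  35 → break 1  [load 60/110]
  10 → break 1  [load 70/110]
  80 → break 2 (new)  [load 80/110]
  80 → break 3 (new)  [load 80/110]
  15 → break 2  [load 95/110]
  65 → break 4 (new)  [load 65/110]
  35 → break 1  [load 105/110]
  65 → break 5 (new)  [load 65/110]
  30 → break 3  [load 110/110]
  60 → break 6 (new)  [load 60/110]
  60 → break 7 (new)  [load 60/110]
  20 → break 4  [load 85/110]
7 commercial breaks opened.

7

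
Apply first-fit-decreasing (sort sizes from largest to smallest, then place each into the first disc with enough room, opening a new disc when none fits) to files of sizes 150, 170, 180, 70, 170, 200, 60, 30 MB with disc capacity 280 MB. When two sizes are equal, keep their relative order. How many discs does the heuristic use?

Sorted descending: 200, 180, 170, 170, 150, 70, 60, 30.
  200 → disc 1 (new)  [load 200/280]
  180 → disc 2 (new)  [load 180/280]
  170 → disc 3 (new)  [load 170/280]
  170 → disc 4 (new)  [load 170/280]
  150 → disc 5 (new)  [load 150/280]
  70 → disc 1  [load 270/280]
  60 → disc 2  [load 240/280]
  30 → disc 2  [load 270/280]
5 discs opened.

5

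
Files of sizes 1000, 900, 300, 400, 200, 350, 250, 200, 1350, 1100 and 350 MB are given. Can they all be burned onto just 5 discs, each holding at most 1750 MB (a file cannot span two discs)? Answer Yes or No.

Yes

A valid assignment using 4 discs:
  disc 1: 1350 + 400 = 1750
  disc 2: 1100 + 350 + 300 = 1750
  disc 3: 1000 + 350 + 250 = 1600
  disc 4: 900 + 200 + 200 = 1300
That uses only 4 ≤ 5, so 5 discs are enough.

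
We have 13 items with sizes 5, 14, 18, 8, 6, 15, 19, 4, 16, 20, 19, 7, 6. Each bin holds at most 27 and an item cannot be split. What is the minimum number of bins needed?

7

Total = 20 + 19 + 19 + 18 + 16 + 15 + 14 + 8 + 7 + 6 + 6 + 5 + 4 = 157.
Lower bound: ⌈157/27⌉ = 6 bins.
Also, 7 items each exceed 27/2, and no two of those can share a bin, so at least 7 bins are needed.
A packing using 7 bins:
  bin 1: 20 + 7 = 27
  bin 2: 19 + 8 = 27
  bin 3: 19 + 6 = 25
  bin 4: 18 + 6 = 24
  bin 5: 16 + 5 + 4 = 25
  bin 6: 15 = 15
  bin 7: 14 = 14
This matches the lower bound, so 7 is optimal.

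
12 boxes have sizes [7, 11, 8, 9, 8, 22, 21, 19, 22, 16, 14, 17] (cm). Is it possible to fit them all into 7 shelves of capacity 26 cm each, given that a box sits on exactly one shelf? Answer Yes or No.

No

Total = 174 cm; ⌈174/26⌉ = 7.
The bound of 7 does not rule out 7, but exhaustive search shows no assignment into 7 shelves of capacity 26 cm exists — the minimum is 8.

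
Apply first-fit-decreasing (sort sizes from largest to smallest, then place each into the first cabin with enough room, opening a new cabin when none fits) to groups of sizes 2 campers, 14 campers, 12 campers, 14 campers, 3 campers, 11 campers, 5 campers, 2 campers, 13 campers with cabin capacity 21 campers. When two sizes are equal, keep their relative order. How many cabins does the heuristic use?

Sorted descending: 14, 14, 13, 12, 11, 5, 3, 2, 2.
  14 → cabin 1 (new)  [load 14/21]
  14 → cabin 2 (new)  [load 14/21]
  13 → cabin 3 (new)  [load 13/21]
  12 → cabin 4 (new)  [load 12/21]
  11 → cabin 5 (new)  [load 11/21]
  5 → cabin 1  [load 19/21]
  3 → cabin 2  [load 17/21]
  2 → cabin 1  [load 21/21]
  2 → cabin 2  [load 19/21]
5 cabins opened.

5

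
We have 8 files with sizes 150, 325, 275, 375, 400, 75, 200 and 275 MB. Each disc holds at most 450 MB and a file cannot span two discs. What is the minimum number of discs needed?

Total = 400 + 375 + 325 + 275 + 275 + 200 + 150 + 75 = 2075 MB.
Lower bound: ⌈2075/450⌉ = 5 discs.
A packing using 6 discs:
  disc 1: 400 = 400
  disc 2: 375 + 75 = 450
  disc 3: 325 = 325
  disc 4: 275 + 150 = 425
  disc 5: 275 = 275
  disc 6: 200 = 200
No arrangement into 5 discs stays within capacity, so 6 is optimal.

6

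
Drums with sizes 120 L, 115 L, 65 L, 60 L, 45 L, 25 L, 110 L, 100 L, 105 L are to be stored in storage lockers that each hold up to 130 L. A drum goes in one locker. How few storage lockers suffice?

Total = 120 + 115 + 110 + 105 + 100 + 65 + 60 + 45 + 25 = 745 L.
Lower bound: ⌈745/130⌉ = 6 storage lockers.
A packing using 7 storage lockers:
  locker 1: 120 = 120
  locker 2: 115 = 115
  locker 3: 110 = 110
  locker 4: 105 + 25 = 130
  locker 5: 100 = 100
  locker 6: 65 + 60 = 125
  locker 7: 45 = 45
No arrangement into 6 storage lockers stays within capacity, so 7 is optimal.

7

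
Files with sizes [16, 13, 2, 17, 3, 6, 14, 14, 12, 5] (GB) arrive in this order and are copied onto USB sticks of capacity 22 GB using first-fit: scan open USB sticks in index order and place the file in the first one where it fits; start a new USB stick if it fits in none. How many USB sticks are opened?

6

  16 → USB stick 1 (new)  [load 16/22]
  13 → USB stick 2 (new)  [load 13/22]
  2 → USB stick 1  [load 18/22]
  17 → USB stick 3 (new)  [load 17/22]
  3 → USB stick 1  [load 21/22]
  6 → USB stick 2  [load 19/22]
  14 → USB stick 4 (new)  [load 14/22]
  14 → USB stick 5 (new)  [load 14/22]
  12 → USB stick 6 (new)  [load 12/22]
  5 → USB stick 3  [load 22/22]
6 USB sticks opened.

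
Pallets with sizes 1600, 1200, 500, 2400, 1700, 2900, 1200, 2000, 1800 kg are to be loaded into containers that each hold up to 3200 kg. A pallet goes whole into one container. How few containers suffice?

6

Total = 2900 + 2400 + 2000 + 1800 + 1700 + 1600 + 1200 + 1200 + 500 = 15300 kg.
Lower bound: ⌈15300/3200⌉ = 5 containers.
A packing using 6 containers:
  container 1: 2900 = 2900
  container 2: 2400 + 500 = 2900
  container 3: 2000 + 1200 = 3200
  container 4: 1800 + 1200 = 3000
  container 5: 1700 = 1700
  container 6: 1600 = 1600
No arrangement into 5 containers stays within capacity, so 6 is optimal.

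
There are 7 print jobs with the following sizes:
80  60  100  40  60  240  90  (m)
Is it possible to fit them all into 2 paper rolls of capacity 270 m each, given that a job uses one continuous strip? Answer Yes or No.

No

Total = 670 m; ⌈670/270⌉ = 3.
At least 3 paper rolls are required, but only 2 are allowed.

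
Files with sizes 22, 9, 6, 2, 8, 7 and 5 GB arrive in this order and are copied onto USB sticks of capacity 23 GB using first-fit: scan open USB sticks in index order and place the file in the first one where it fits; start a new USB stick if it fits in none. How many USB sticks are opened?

  22 → USB stick 1 (new)  [load 22/23]
  9 → USB stick 2 (new)  [load 9/23]
  6 → USB stick 2  [load 15/23]
  2 → USB stick 2  [load 17/23]
  8 → USB stick 3 (new)  [load 8/23]
  7 → USB stick 3  [load 15/23]
  5 → USB stick 2  [load 22/23]
3 USB sticks opened.

3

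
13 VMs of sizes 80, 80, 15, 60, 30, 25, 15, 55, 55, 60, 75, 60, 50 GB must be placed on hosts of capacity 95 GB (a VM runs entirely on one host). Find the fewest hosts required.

Total = 80 + 80 + 75 + 60 + 60 + 60 + 55 + 55 + 50 + 30 + 25 + 15 + 15 = 660 GB.
Lower bound: ⌈660/95⌉ = 7 hosts.
Also, 9 VMs each exceed 95/2 GB, and no two of those can share a host, so at least 9 hosts are needed.
A packing using 9 hosts:
  host 1: 80 + 15 = 95
  host 2: 80 + 15 = 95
  host 3: 75 = 75
  host 4: 60 + 30 = 90
  host 5: 60 + 25 = 85
  host 6: 60 = 60
  host 7: 55 = 55
  host 8: 55 = 55
  host 9: 50 = 50
This matches the lower bound, so 9 is optimal.

9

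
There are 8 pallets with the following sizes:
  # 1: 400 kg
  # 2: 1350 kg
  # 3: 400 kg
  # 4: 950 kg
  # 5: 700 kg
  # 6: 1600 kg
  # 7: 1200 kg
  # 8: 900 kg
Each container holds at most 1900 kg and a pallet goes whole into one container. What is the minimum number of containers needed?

5

Total = 1600 + 1350 + 1200 + 950 + 900 + 700 + 400 + 400 = 7500 kg.
Lower bound: ⌈7500/1900⌉ = 4 containers.
A packing using 5 containers:
  container 1: 1600 = 1600
  container 2: 1350 + 400 = 1750
  container 3: 1200 + 700 = 1900
  container 4: 950 + 900 = 1850
  container 5: 400 = 400
No arrangement into 4 containers stays within capacity, so 5 is optimal.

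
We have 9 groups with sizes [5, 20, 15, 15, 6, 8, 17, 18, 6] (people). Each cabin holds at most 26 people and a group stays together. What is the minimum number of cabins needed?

5

Total = 20 + 18 + 17 + 15 + 15 + 8 + 6 + 6 + 5 = 110 people.
Lower bound: ⌈110/26⌉ = 5 cabins.
A packing using 5 cabins:
  cabin 1: 20 + 6 = 26
  cabin 2: 18 + 8 = 26
  cabin 3: 17 + 6 = 23
  cabin 4: 15 + 5 = 20
  cabin 5: 15 = 15
This matches the lower bound, so 5 is optimal.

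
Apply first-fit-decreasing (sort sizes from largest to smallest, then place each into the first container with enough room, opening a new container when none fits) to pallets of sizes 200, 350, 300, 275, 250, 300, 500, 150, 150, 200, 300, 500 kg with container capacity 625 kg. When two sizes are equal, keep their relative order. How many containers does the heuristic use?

7

Sorted descending: 500, 500, 350, 300, 300, 300, 275, 250, 200, 200, 150, 150.
  500 → container 1 (new)  [load 500/625]
  500 → container 2 (new)  [load 500/625]
  350 → container 3 (new)  [load 350/625]
  300 → container 4 (new)  [load 300/625]
  300 → container 4  [load 600/625]
  300 → container 5 (new)  [load 300/625]
  275 → container 3  [load 625/625]
  250 → container 5  [load 550/625]
  200 → container 6 (new)  [load 200/625]
  200 → container 6  [load 400/625]
  150 → container 6  [load 550/625]
  150 → container 7 (new)  [load 150/625]
7 containers opened.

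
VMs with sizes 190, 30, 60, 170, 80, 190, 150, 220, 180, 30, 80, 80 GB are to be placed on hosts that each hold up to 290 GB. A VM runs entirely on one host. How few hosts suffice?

Total = 220 + 190 + 190 + 180 + 170 + 150 + 80 + 80 + 80 + 60 + 30 + 30 = 1460 GB.
Lower bound: ⌈1460/290⌉ = 6 hosts.
A packing using 6 hosts:
  host 1: 220 + 60 = 280
  host 2: 190 + 80 = 270
  host 3: 190 + 80 = 270
  host 4: 180 + 80 + 30 = 290
  host 5: 170 + 30 = 200
  host 6: 150 = 150
This matches the lower bound, so 6 is optimal.

6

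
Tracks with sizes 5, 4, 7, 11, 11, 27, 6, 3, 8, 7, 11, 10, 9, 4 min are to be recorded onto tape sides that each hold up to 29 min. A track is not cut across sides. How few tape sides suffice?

Total = 27 + 11 + 11 + 11 + 10 + 9 + 8 + 7 + 7 + 6 + 5 + 4 + 4 + 3 = 123 min.
Lower bound: ⌈123/29⌉ = 5 tape sides.
A packing using 5 tape sides:
  side 1: 27 = 27
  side 2: 11 + 11 + 7 = 29
  side 3: 11 + 10 + 8 = 29
  side 4: 9 + 7 + 6 + 5 = 27
  side 5: 4 + 4 + 3 = 11
This matches the lower bound, so 5 is optimal.

5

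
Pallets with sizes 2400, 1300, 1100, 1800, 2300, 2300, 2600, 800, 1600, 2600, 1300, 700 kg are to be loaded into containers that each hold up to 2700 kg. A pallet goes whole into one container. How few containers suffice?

Total = 2600 + 2600 + 2400 + 2300 + 2300 + 1800 + 1600 + 1300 + 1300 + 1100 + 800 + 700 = 20800 kg.
Lower bound: ⌈20800/2700⌉ = 8 containers.
A packing using 9 containers:
  container 1: 2600 = 2600
  container 2: 2600 = 2600
  container 3: 2400 = 2400
  container 4: 2300 = 2300
  container 5: 2300 = 2300
  container 6: 1800 + 800 = 2600
  container 7: 1600 + 1100 = 2700
  container 8: 1300 + 1300 = 2600
  container 9: 700 = 700
No arrangement into 8 containers stays within capacity, so 9 is optimal.

9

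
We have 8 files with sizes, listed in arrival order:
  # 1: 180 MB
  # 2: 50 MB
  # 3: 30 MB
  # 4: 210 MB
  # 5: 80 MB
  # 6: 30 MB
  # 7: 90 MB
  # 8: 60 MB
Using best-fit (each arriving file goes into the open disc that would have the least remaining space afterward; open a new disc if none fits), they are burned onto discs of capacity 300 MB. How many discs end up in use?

3

  180 → disc 1 (new)  [load 180/300]
  50 → disc 1  [load 230/300]
  30 → disc 1  [load 260/300]
  210 → disc 2 (new)  [load 210/300]
  80 → disc 2  [load 290/300]
  30 → disc 1  [load 290/300]
  90 → disc 3 (new)  [load 90/300]
  60 → disc 3  [load 150/300]
3 discs opened.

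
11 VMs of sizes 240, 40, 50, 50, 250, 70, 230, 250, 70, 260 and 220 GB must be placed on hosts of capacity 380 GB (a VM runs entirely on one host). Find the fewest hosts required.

6

Total = 260 + 250 + 250 + 240 + 230 + 220 + 70 + 70 + 50 + 50 + 40 = 1730 GB.
Lower bound: ⌈1730/380⌉ = 5 hosts.
Also, 6 VMs each exceed 190 GB, and no two of those can share a host, so at least 6 hosts are needed.
A packing using 6 hosts:
  host 1: 260 + 70 + 50 = 380
  host 2: 250 + 70 + 50 = 370
  host 3: 250 + 40 = 290
  host 4: 240 = 240
  host 5: 230 = 230
  host 6: 220 = 220
This matches the lower bound, so 6 is optimal.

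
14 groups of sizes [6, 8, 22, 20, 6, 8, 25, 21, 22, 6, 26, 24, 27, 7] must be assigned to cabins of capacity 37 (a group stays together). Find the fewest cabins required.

Total = 27 + 26 + 25 + 24 + 22 + 22 + 21 + 20 + 8 + 8 + 7 + 6 + 6 + 6 = 228.
Lower bound: ⌈228/37⌉ = 7 cabins.
Also, 8 groups each exceed 37/2, and no two of those can share a cabin, so at least 8 cabins are needed.
A packing using 8 cabins:
  cabin 1: 27 + 8 = 35
  cabin 2: 26 + 8 = 34
  cabin 3: 25 + 7 = 32
  cabin 4: 24 + 6 + 6 = 36
  cabin 5: 22 + 6 = 28
  cabin 6: 22 = 22
  cabin 7: 21 = 21
  cabin 8: 20 = 20
This matches the lower bound, so 8 is optimal.

8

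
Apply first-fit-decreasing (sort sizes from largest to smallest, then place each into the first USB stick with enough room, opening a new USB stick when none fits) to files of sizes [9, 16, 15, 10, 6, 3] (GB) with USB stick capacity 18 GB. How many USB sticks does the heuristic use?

4

Sorted descending: 16, 15, 10, 9, 6, 3.
  16 → USB stick 1 (new)  [load 16/18]
  15 → USB stick 2 (new)  [load 15/18]
  10 → USB stick 3 (new)  [load 10/18]
  9 → USB stick 4 (new)  [load 9/18]
  6 → USB stick 3  [load 16/18]
  3 → USB stick 2  [load 18/18]
4 USB sticks opened.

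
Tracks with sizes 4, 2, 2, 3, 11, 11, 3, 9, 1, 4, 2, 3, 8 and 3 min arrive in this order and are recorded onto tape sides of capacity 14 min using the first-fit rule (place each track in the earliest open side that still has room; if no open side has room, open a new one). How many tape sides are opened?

5

  4 → side 1 (new)  [load 4/14]
  2 → side 1  [load 6/14]
  2 → side 1  [load 8/14]
  3 → side 1  [load 11/14]
  11 → side 2 (new)  [load 11/14]
  11 → side 3 (new)  [load 11/14]
  3 → side 1  [load 14/14]
  9 → side 4 (new)  [load 9/14]
  1 → side 2  [load 12/14]
  4 → side 4  [load 13/14]
  2 → side 2  [load 14/14]
  3 → side 3  [load 14/14]
  8 → side 5 (new)  [load 8/14]
  3 → side 5  [load 11/14]
5 tape sides opened.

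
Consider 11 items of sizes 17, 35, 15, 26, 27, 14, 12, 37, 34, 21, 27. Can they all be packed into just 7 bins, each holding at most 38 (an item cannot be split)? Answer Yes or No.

No

Total = 265; ⌈265/38⌉ = 7.
The bound of 7 does not rule out 7, but exhaustive search shows no assignment into 7 bins of capacity 38 exists — the minimum is 8.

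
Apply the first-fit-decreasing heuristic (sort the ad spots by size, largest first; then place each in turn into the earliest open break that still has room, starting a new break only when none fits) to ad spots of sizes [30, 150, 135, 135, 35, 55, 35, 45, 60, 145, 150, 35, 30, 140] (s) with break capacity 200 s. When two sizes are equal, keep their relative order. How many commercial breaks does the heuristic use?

6

Sorted descending: 150, 150, 145, 140, 135, 135, 60, 55, 45, 35, 35, 35, 30, 30.
  150 → break 1 (new)  [load 150/200]
  150 → break 2 (new)  [load 150/200]
  145 → break 3 (new)  [load 145/200]
  140 → break 4 (new)  [load 140/200]
  135 → break 5 (new)  [load 135/200]
  135 → break 6 (new)  [load 135/200]
  60 → break 4  [load 200/200]
  55 → break 3  [load 200/200]
  45 → break 1  [load 195/200]
  35 → break 2  [load 185/200]
  35 → break 5  [load 170/200]
  35 → break 6  [load 170/200]
  30 → break 5  [load 200/200]
  30 → break 6  [load 200/200]
6 commercial breaks opened.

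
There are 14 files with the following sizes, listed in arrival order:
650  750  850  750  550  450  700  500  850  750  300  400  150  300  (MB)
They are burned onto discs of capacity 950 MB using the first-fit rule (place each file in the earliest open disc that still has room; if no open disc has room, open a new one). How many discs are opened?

10

  650 → disc 1 (new)  [load 650/950]
  750 → disc 2 (new)  [load 750/950]
  850 → disc 3 (new)  [load 850/950]
  750 → disc 4 (new)  [load 750/950]
  550 → disc 5 (new)  [load 550/950]
  450 → disc 6 (new)  [load 450/950]
  700 → disc 7 (new)  [load 700/950]
  500 → disc 6  [load 950/950]
  850 → disc 8 (new)  [load 850/950]
  750 → disc 9 (new)  [load 750/950]
  300 → disc 1  [load 950/950]
  400 → disc 5  [load 950/950]
  150 → disc 2  [load 900/950]
  300 → disc 10 (new)  [load 300/950]
10 discs opened.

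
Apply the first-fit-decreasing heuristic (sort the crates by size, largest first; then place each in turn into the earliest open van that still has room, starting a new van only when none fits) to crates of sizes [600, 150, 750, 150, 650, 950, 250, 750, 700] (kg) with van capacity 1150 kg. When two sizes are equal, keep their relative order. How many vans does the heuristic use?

6

Sorted descending: 950, 750, 750, 700, 650, 600, 250, 150, 150.
  950 → van 1 (new)  [load 950/1150]
  750 → van 2 (new)  [load 750/1150]
  750 → van 3 (new)  [load 750/1150]
  700 → van 4 (new)  [load 700/1150]
  650 → van 5 (new)  [load 650/1150]
  600 → van 6 (new)  [load 600/1150]
  250 → van 2  [load 1000/1150]
  150 → van 1  [load 1100/1150]
  150 → van 2  [load 1150/1150]
6 vans opened.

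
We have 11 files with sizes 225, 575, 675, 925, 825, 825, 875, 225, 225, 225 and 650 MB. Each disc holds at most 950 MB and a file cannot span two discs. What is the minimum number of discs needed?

Total = 925 + 875 + 825 + 825 + 675 + 650 + 575 + 225 + 225 + 225 + 225 = 6250 MB.
Lower bound: ⌈6250/950⌉ = 7 discs.
A packing using 8 discs:
  disc 1: 925 = 925
  disc 2: 875 = 875
  disc 3: 825 = 825
  disc 4: 825 = 825
  disc 5: 675 + 225 = 900
  disc 6: 650 + 225 = 875
  disc 7: 575 + 225 = 800
  disc 8: 225 = 225
No arrangement into 7 discs stays within capacity, so 8 is optimal.

8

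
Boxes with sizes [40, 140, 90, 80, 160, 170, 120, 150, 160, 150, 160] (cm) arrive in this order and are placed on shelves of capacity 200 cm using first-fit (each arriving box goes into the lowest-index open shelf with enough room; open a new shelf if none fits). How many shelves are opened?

  40 → shelf 1 (new)  [load 40/200]
  140 → shelf 1  [load 180/200]
  90 → shelf 2 (new)  [load 90/200]
  80 → shelf 2  [load 170/200]
  160 → shelf 3 (new)  [load 160/200]
  170 → shelf 4 (new)  [load 170/200]
  120 → shelf 5 (new)  [load 120/200]
  150 → shelf 6 (new)  [load 150/200]
  160 → shelf 7 (new)  [load 160/200]
  150 → shelf 8 (new)  [load 150/200]
  160 → shelf 9 (new)  [load 160/200]
9 shelves opened.

9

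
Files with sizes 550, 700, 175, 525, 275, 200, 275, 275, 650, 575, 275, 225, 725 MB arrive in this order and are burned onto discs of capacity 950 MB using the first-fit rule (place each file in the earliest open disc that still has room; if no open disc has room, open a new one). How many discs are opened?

  550 → disc 1 (new)  [load 550/950]
  700 → disc 2 (new)  [load 700/950]
  175 → disc 1  [load 725/950]
  525 → disc 3 (new)  [load 525/950]
  275 → disc 3  [load 800/950]
  200 → disc 1  [load 925/950]
  275 → disc 4 (new)  [load 275/950]
  275 → disc 4  [load 550/950]
  650 → disc 5 (new)  [load 650/950]
  575 → disc 6 (new)  [load 575/950]
  275 → disc 4  [load 825/950]
  225 → disc 2  [load 925/950]
  725 → disc 7 (new)  [load 725/950]
7 discs opened.

7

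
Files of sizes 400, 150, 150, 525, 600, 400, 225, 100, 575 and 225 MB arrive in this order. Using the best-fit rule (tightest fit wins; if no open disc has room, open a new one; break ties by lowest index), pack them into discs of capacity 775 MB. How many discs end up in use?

5

  400 → disc 1 (new)  [load 400/775]
  150 → disc 1  [load 550/775]
  150 → disc 1  [load 700/775]
  525 → disc 2 (new)  [load 525/775]
  600 → disc 3 (new)  [load 600/775]
  400 → disc 4 (new)  [load 400/775]
  225 → disc 2  [load 750/775]
  100 → disc 3  [load 700/775]
  575 → disc 5 (new)  [load 575/775]
  225 → disc 4  [load 625/775]
5 discs opened.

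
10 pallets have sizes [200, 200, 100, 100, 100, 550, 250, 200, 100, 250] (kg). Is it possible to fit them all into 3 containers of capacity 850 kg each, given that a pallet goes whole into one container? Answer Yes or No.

A valid assignment using 3 containers:
  container 1: 550 + 250 = 800
  container 2: 250 + 200 + 200 + 200 = 850
  container 3: 100 + 100 + 100 + 100 = 400
Every load is within 850 kg, so 3 containers suffice.

Yes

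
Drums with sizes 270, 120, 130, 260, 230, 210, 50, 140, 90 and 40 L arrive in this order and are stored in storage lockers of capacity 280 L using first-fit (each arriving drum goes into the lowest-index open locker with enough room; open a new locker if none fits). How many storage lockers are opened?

  270 → locker 1 (new)  [load 270/280]
  120 → locker 2 (new)  [load 120/280]
  130 → locker 2  [load 250/280]
  260 → locker 3 (new)  [load 260/280]
  230 → locker 4 (new)  [load 230/280]
  210 → locker 5 (new)  [load 210/280]
  50 → locker 4  [load 280/280]
  140 → locker 6 (new)  [load 140/280]
  90 → locker 6  [load 230/280]
  40 → locker 5  [load 250/280]
6 storage lockers opened.

6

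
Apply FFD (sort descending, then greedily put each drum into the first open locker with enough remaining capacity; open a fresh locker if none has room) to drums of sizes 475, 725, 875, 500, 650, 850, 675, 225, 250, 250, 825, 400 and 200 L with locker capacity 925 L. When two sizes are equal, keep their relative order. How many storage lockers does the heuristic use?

8

Sorted descending: 875, 850, 825, 725, 675, 650, 500, 475, 400, 250, 250, 225, 200.
  875 → locker 1 (new)  [load 875/925]
  850 → locker 2 (new)  [load 850/925]
  825 → locker 3 (new)  [load 825/925]
  725 → locker 4 (new)  [load 725/925]
  675 → locker 5 (new)  [load 675/925]
  650 → locker 6 (new)  [load 650/925]
  500 → locker 7 (new)  [load 500/925]
  475 → locker 8 (new)  [load 475/925]
  400 → locker 7  [load 900/925]
  250 → locker 5  [load 925/925]
  250 → locker 6  [load 900/925]
  225 → locker 8  [load 700/925]
  200 → locker 4  [load 925/925]
8 storage lockers opened.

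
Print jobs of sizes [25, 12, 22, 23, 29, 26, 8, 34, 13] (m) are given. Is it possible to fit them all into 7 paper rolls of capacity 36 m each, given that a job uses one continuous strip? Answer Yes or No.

A valid assignment using 6 paper rolls:
  roll 1: 34 = 34
  roll 2: 29 = 29
  roll 3: 26 + 8 = 34
  roll 4: 25 = 25
  roll 5: 23 + 13 = 36
  roll 6: 22 + 12 = 34
That uses only 6 ≤ 7, so 7 paper rolls are enough.

Yes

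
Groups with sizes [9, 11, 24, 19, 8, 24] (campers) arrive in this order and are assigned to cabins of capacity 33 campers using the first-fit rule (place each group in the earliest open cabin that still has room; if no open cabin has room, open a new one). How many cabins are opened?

4

  9 → cabin 1 (new)  [load 9/33]
  11 → cabin 1  [load 20/33]
  24 → cabin 2 (new)  [load 24/33]
  19 → cabin 3 (new)  [load 19/33]
  8 → cabin 1  [load 28/33]
  24 → cabin 4 (new)  [load 24/33]
4 cabins opened.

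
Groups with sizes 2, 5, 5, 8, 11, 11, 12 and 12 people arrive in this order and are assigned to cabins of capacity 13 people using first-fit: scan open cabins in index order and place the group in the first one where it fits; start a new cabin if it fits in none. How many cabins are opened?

  2 → cabin 1 (new)  [load 2/13]
  5 → cabin 1  [load 7/13]
  5 → cabin 1  [load 12/13]
  8 → cabin 2 (new)  [load 8/13]
  11 → cabin 3 (new)  [load 11/13]
  11 → cabin 4 (new)  [load 11/13]
  12 → cabin 5 (new)  [load 12/13]
  12 → cabin 6 (new)  [load 12/13]
6 cabins opened.

6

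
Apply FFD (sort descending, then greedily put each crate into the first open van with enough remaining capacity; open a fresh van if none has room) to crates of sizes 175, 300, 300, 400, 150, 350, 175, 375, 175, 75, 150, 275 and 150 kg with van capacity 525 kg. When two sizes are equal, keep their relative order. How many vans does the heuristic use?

Sorted descending: 400, 375, 350, 300, 300, 275, 175, 175, 175, 150, 150, 150, 75.
  400 → van 1 (new)  [load 400/525]
  375 → van 2 (new)  [load 375/525]
  350 → van 3 (new)  [load 350/525]
  300 → van 4 (new)  [load 300/525]
  300 → van 5 (new)  [load 300/525]
  275 → van 6 (new)  [load 275/525]
  175 → van 3  [load 525/525]
  175 → van 4  [load 475/525]
  175 → van 5  [load 475/525]
  150 → van 2  [load 525/525]
  150 → van 6  [load 425/525]
  150 → van 7 (new)  [load 150/525]
  75 → van 1  [load 475/525]
7 vans opened.

7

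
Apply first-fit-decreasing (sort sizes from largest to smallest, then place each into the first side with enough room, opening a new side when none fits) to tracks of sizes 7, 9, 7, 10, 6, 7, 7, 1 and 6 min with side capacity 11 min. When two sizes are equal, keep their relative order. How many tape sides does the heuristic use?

8

Sorted descending: 10, 9, 7, 7, 7, 7, 6, 6, 1.
  10 → side 1 (new)  [load 10/11]
  9 → side 2 (new)  [load 9/11]
  7 → side 3 (new)  [load 7/11]
  7 → side 4 (new)  [load 7/11]
  7 → side 5 (new)  [load 7/11]
  7 → side 6 (new)  [load 7/11]
  6 → side 7 (new)  [load 6/11]
  6 → side 8 (new)  [load 6/11]
  1 → side 1  [load 11/11]
8 tape sides opened.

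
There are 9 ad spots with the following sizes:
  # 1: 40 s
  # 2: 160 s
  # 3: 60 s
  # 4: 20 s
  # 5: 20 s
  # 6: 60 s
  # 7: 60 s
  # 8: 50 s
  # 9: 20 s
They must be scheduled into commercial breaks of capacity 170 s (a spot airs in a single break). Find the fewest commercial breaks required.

3

Total = 160 + 60 + 60 + 60 + 50 + 40 + 20 + 20 + 20 = 490 s.
Lower bound: ⌈490/170⌉ = 3 commercial breaks.
A packing using 3 commercial breaks:
  break 1: 160 = 160
  break 2: 60 + 60 + 50 = 170
  break 3: 60 + 40 + 20 + 20 + 20 = 160
This matches the lower bound, so 3 is optimal.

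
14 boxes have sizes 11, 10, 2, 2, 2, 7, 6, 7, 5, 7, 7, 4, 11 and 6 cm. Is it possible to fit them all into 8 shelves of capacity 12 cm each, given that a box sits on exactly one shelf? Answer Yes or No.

Yes

A valid assignment using 8 shelves:
  shelf 1: 11 = 11
  shelf 2: 11 = 11
  shelf 3: 10 + 2 = 12
  shelf 4: 7 + 5 = 12
  shelf 5: 7 + 4 = 11
  shelf 6: 7 + 2 + 2 = 11
  shelf 7: 7 = 7
  shelf 8: 6 + 6 = 12
Every load is within 12 cm, so 8 shelves suffice.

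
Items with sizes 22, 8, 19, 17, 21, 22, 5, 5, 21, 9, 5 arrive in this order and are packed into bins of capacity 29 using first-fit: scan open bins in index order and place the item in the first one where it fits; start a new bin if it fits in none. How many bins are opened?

7

  22 → bin 1 (new)  [load 22/29]
  8 → bin 2 (new)  [load 8/29]
  19 → bin 2  [load 27/29]
  17 → bin 3 (new)  [load 17/29]
  21 → bin 4 (new)  [load 21/29]
  22 → bin 5 (new)  [load 22/29]
  5 → bin 1  [load 27/29]
  5 → bin 3  [load 22/29]
  21 → bin 6 (new)  [load 21/29]
  9 → bin 7 (new)  [load 9/29]
  5 → bin 3  [load 27/29]
7 bins opened.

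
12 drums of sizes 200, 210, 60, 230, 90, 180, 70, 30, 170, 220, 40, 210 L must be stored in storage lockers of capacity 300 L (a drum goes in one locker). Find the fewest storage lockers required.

Total = 230 + 220 + 210 + 210 + 200 + 180 + 170 + 90 + 70 + 60 + 40 + 30 = 1710 L.
Lower bound: ⌈1710/300⌉ = 6 storage lockers.
Also, 7 drums each exceed 150 L, and no two of those can share a locker, so at least 7 storage lockers are needed.
A packing using 7 storage lockers:
  locker 1: 230 + 70 = 300
  locker 2: 220 + 60 = 280
  locker 3: 210 + 90 = 300
  locker 4: 210 + 40 + 30 = 280
  locker 5: 200 = 200
  locker 6: 180 = 180
  locker 7: 170 = 170
This matches the lower bound, so 7 is optimal.

7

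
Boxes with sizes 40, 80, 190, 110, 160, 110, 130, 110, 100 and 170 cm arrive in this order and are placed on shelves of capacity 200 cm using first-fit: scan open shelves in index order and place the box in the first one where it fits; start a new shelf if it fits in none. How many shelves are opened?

  40 → shelf 1 (new)  [load 40/200]
  80 → shelf 1  [load 120/200]
  190 → shelf 2 (new)  [load 190/200]
  110 → shelf 3 (new)  [load 110/200]
  160 → shelf 4 (new)  [load 160/200]
  110 → shelf 5 (new)  [load 110/200]
  130 → shelf 6 (new)  [load 130/200]
  110 → shelf 7 (new)  [load 110/200]
  100 → shelf 8 (new)  [load 100/200]
  170 → shelf 9 (new)  [load 170/200]
9 shelves opened.

9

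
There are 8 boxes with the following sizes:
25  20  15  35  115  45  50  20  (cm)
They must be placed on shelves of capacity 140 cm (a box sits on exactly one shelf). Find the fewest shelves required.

Total = 115 + 50 + 45 + 35 + 25 + 20 + 20 + 15 = 325 cm.
Lower bound: ⌈325/140⌉ = 3 shelves.
A packing using 3 shelves:
  shelf 1: 115 + 25 = 140
  shelf 2: 50 + 45 + 35 = 130
  shelf 3: 20 + 20 + 15 = 55
This matches the lower bound, so 3 is optimal.

3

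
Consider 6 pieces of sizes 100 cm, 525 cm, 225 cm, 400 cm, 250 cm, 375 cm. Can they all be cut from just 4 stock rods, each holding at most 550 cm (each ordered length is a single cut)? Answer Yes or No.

Yes

A valid assignment using 4 stock rods:
  stock rod 1: 525 = 525
  stock rod 2: 400 + 100 = 500
  stock rod 3: 375 = 375
  stock rod 4: 250 + 225 = 475
Every load is within 550 cm, so 4 stock rods suffice.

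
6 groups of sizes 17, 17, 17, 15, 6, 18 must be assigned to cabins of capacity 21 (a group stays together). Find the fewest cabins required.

5

Total = 18 + 17 + 17 + 17 + 15 + 6 = 90.
Lower bound: ⌈90/21⌉ = 5 cabins.
A packing using 5 cabins:
  cabin 1: 18 = 18
  cabin 2: 17 = 17
  cabin 3: 17 = 17
  cabin 4: 17 = 17
  cabin 5: 15 + 6 = 21
This matches the lower bound, so 5 is optimal.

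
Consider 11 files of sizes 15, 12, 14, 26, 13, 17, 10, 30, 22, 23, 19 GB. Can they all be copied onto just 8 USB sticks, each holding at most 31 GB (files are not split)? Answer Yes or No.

Yes

A valid assignment using 8 USB sticks:
  USB stick 1: 30 = 30
  USB stick 2: 26 = 26
  USB stick 3: 23 = 23
  USB stick 4: 22 = 22
  USB stick 5: 19 + 12 = 31
  USB stick 6: 17 + 14 = 31
  USB stick 7: 15 + 13 = 28
  USB stick 8: 10 = 10
Every load is within 31 GB, so 8 USB sticks suffice.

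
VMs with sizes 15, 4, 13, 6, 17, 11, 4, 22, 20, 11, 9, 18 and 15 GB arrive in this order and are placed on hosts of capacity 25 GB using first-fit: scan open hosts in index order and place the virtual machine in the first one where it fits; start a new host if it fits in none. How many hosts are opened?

8

  15 → host 1 (new)  [load 15/25]
  4 → host 1  [load 19/25]
  13 → host 2 (new)  [load 13/25]
  6 → host 1  [load 25/25]
  17 → host 3 (new)  [load 17/25]
  11 → host 2  [load 24/25]
  4 → host 3  [load 21/25]
  22 → host 4 (new)  [load 22/25]
  20 → host 5 (new)  [load 20/25]
  11 → host 6 (new)  [load 11/25]
  9 → host 6  [load 20/25]
  18 → host 7 (new)  [load 18/25]
  15 → host 8 (new)  [load 15/25]
8 hosts opened.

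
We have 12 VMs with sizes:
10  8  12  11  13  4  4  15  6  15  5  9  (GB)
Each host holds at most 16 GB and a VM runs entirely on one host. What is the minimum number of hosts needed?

Total = 15 + 15 + 13 + 12 + 11 + 10 + 9 + 8 + 6 + 5 + 4 + 4 = 112 GB.
Lower bound: ⌈112/16⌉ = 7 hosts.
A packing using 8 hosts:
  host 1: 15 = 15
  host 2: 15 = 15
  host 3: 13 = 13
  host 4: 12 + 4 = 16
  host 5: 11 + 5 = 16
  host 6: 10 + 6 = 16
  host 7: 9 + 4 = 13
  host 8: 8 = 8
No arrangement into 7 hosts stays within capacity, so 8 is optimal.

8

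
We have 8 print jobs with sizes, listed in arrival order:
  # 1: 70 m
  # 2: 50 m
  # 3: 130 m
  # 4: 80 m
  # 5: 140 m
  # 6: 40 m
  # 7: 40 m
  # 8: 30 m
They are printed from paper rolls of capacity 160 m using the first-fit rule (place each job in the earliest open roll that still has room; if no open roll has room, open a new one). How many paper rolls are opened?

  70 → roll 1 (new)  [load 70/160]
  50 → roll 1  [load 120/160]
  130 → roll 2 (new)  [load 130/160]
  80 → roll 3 (new)  [load 80/160]
  140 → roll 4 (new)  [load 140/160]
  40 → roll 1  [load 160/160]
  40 → roll 3  [load 120/160]
  30 → roll 2  [load 160/160]
4 paper rolls opened.

4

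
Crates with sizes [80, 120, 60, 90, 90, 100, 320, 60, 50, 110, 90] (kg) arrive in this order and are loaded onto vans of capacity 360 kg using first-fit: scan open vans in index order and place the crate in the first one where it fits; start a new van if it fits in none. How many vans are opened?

4

  80 → van 1 (new)  [load 80/360]
  120 → van 1  [load 200/360]
  60 → van 1  [load 260/360]
  90 → van 1  [load 350/360]
  90 → van 2 (new)  [load 90/360]
  100 → van 2  [load 190/360]
  320 → van 3 (new)  [load 320/360]
  60 → van 2  [load 250/360]
  50 → van 2  [load 300/360]
  110 → van 4 (new)  [load 110/360]
  90 → van 4  [load 200/360]
4 vans opened.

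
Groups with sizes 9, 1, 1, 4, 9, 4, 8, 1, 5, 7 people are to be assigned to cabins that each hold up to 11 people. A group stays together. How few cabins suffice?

5

Total = 9 + 9 + 8 + 7 + 5 + 4 + 4 + 1 + 1 + 1 = 49 people.
Lower bound: ⌈49/11⌉ = 5 cabins.
A packing using 5 cabins:
  cabin 1: 9 + 1 + 1 = 11
  cabin 2: 9 + 1 = 10
  cabin 3: 8 = 8
  cabin 4: 7 + 4 = 11
  cabin 5: 5 + 4 = 9
This matches the lower bound, so 5 is optimal.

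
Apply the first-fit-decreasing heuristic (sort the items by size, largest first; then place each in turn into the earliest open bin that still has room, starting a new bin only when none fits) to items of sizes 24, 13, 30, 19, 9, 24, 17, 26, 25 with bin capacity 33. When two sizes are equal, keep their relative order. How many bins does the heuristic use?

Sorted descending: 30, 26, 25, 24, 24, 19, 17, 13, 9.
  30 → bin 1 (new)  [load 30/33]
  26 → bin 2 (new)  [load 26/33]
  25 → bin 3 (new)  [load 25/33]
  24 → bin 4 (new)  [load 24/33]
  24 → bin 5 (new)  [load 24/33]
  19 → bin 6 (new)  [load 19/33]
  17 → bin 7 (new)  [load 17/33]
  13 → bin 6  [load 32/33]
  9 → bin 4  [load 33/33]
7 bins opened.

7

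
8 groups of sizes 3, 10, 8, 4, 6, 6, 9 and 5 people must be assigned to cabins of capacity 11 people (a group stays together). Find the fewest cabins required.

Total = 10 + 9 + 8 + 6 + 6 + 5 + 4 + 3 = 51 people.
Lower bound: ⌈51/11⌉ = 5 cabins.
A packing using 5 cabins:
  cabin 1: 10 = 10
  cabin 2: 9 = 9
  cabin 3: 8 + 3 = 11
  cabin 4: 6 + 5 = 11
  cabin 5: 6 + 4 = 10
This matches the lower bound, so 5 is optimal.

5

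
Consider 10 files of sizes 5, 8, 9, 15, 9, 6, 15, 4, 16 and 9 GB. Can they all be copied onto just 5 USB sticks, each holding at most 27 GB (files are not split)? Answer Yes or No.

Yes

A valid assignment using 4 USB sticks:
  USB stick 1: 16 + 9 = 25
  USB stick 2: 15 + 9 = 24
  USB stick 3: 15 + 9 = 24
  USB stick 4: 8 + 6 + 5 + 4 = 23
That uses only 4 ≤ 5, so 5 USB sticks are enough.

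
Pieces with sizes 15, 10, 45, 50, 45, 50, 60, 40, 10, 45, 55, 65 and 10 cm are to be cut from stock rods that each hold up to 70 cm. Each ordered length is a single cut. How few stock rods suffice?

9

Total = 65 + 60 + 55 + 50 + 50 + 45 + 45 + 45 + 40 + 15 + 10 + 10 + 10 = 500 cm.
Lower bound: ⌈500/70⌉ = 8 stock rods.
Also, 9 pieces each exceed 35 cm, and no two of those can share a stock rod, so at least 9 stock rods are needed.
A packing using 9 stock rods:
  stock rod 1: 65 = 65
  stock rod 2: 60 + 10 = 70
  stock rod 3: 55 + 15 = 70
  stock rod 4: 50 + 10 + 10 = 70
  stock rod 5: 50 = 50
  stock rod 6: 45 = 45
  stock rod 7: 45 = 45
  stock rod 8: 45 = 45
  stock rod 9: 40 = 40
This matches the lower bound, so 9 is optimal.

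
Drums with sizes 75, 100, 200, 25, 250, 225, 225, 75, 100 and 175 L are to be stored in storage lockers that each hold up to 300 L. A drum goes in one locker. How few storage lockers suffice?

Total = 250 + 225 + 225 + 200 + 175 + 100 + 100 + 75 + 75 + 25 = 1450 L.
Lower bound: ⌈1450/300⌉ = 5 storage lockers.
A packing using 5 storage lockers:
  locker 1: 250 + 25 = 275
  locker 2: 225 + 75 = 300
  locker 3: 225 + 75 = 300
  locker 4: 200 + 100 = 300
  locker 5: 175 + 100 = 275
This matches the lower bound, so 5 is optimal.

5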